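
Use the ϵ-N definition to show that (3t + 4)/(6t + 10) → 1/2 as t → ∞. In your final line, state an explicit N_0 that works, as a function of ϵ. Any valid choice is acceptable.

Let ϵ > 0 be given. We seek N_0 > 0 such that t > N_0 implies |(3t + 4)/(6t + 10) − (1/2)| < ϵ.
(3t + 4)/(6t + 10) − (1/2) = (6(3t + 4) − 3(6t + 10)) / (6(6t + 10)) = -6/(6(6t + 10)).
For t > 0 we have 6t + 10 > 6t, so |(3t + 4)/(6t + 10) − (1/2)| = 6/(6(6t + 10)) < 6/(6·6t) = (1/6)/t.
Thus |(3t + 4)/(6t + 10) − (1/2)| < ϵ whenever t > (1/6)/ϵ.
Take N_0 = (1/6)/ϵ. If t > N_0 then |(3t + 4)/(6t + 10) − (1/2)| < (1/6)/t < ϵ.

N_0 = (1/6)/ϵ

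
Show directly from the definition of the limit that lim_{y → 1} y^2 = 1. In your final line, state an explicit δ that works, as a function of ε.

Let ε > 0. We seek δ > 0 with 0 < |y − 1| < δ ⇒ |y^2 − 1| < ε.
Factor: y^2 − 1 = (y − 1)(y + 1), so |y^2 − 1| = |y − 1|·|y + 1|.
Impose δ ≤ 1 so that |y| < 2; then |y + 1| ≤ 3.
Hence |y^2 − 1| ≤ 3|y − 1|, which is < ε once |y − 1| < ε/3.
Take δ = min(1, ε/3). If 0 < |y − 1| < δ then both bounds hold and |y^2 − 1| ≤ 3|y − 1| < 3·(ε/3) = ε.

δ = min(1, ε/3)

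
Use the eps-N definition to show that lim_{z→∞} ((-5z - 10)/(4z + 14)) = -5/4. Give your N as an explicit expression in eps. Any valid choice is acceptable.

N = (15/8)/eps

Let eps > 0. We seek N > 0 such that z > N implies |(-5z - 10)/(4z + 14) + 5/4| < eps.
(-5z - 10)/(4z + 14) + 5/4 = (4(-5z - 10) − (-5)(4z + 14)) / (4(4z + 14)) = 30/(4(4z + 14)).
For z > 0 we have 4z + 14 > 4z, so |(-5z - 10)/(4z + 14) + 5/4| = 30/(4(4z + 14)) < 30/(4·4z) = (15/8)/z.
Thus |(-5z - 10)/(4z + 14) + 5/4| < eps whenever z > (15/8)/eps.
Take N = (15/8)/eps. If z > N then |(-5z - 10)/(4z + 14) + 5/4| < (15/8)/z < eps.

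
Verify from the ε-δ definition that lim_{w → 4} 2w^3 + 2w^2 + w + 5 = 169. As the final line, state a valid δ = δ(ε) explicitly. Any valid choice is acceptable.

δ = min(1, ε/141)

Let ε > 0. We want δ > 0 such that 0 < |w − 4| < δ implies |(2w^3 + 2w^2 + w + 5) − 169| < ε.
(2w^3 + 2w^2 + w + 5) − 169 = 2w^3 + 2w^2 + w - 164 = (w − 4)(2w^2 + 10w + 41).
So |(2w^3 + 2w^2 + w + 5) − 169| = |w − 4|·|2w^2 + 10w + 41|.
Assume first that |w − 4| < 1, so |w| < 5. Then |2w^2 + 10w + 41| ≤ 2·5^2 + 10·5 + 41 = 141.
Hence |(2w^3 + 2w^2 + w + 5) − 169| ≤ 141|w − 4| < ε provided |w − 4| < ε/141.
Choosing δ = min(1, ε/141) ensures both conditions, hence |(2w^3 + 2w^2 + w + 5) − 169| < ε.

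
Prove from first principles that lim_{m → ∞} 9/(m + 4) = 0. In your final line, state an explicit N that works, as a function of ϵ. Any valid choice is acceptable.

N = 9/ϵ

Let ϵ > 0 be given. For m ≥ 1, |9/(m + 4) − 0| = 9/(m + 4) ≤ 9/m.
We need 9/m < ϵ, i.e. m > 9/ϵ.
Take N = 9/ϵ. If m > N then |9/(m + 4)| ≤ 9/m < ϵ.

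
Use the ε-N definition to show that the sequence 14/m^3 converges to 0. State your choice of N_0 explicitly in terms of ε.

N_0 = (14/ε)^{1/3}

Fix ε > 0. For m ≥ 1, |14/m^3 − 0| = 14/m^3.
14/m^3 < ε ⇔ m^3 > 14/ε ⇔ m > (14/ε)^{1/3}.
Take N_0 = (14/ε)^{1/3}. Then m > N_0 implies 14/m^3 < ε.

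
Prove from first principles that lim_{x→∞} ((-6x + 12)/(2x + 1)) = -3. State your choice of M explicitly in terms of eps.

Fix eps > 0. We seek M > 0 such that x > M implies |(-6x + 12)/(2x + 1) + 3| < eps.
(-6x + 12)/(2x + 1) + 3 = (2(-6x + 12) − (-6)(2x + 1)) / (2(2x + 1)) = 30/(2(2x + 1)).
For x > 0 we have 2x + 1 > 2x, so |(-6x + 12)/(2x + 1) + 3| = 30/(2(2x + 1)) < 30/(2·2x) = (15/2)/x.
Thus |(-6x + 12)/(2x + 1) + 3| < eps whenever x > (15/2)/eps.
Take M = (15/2)/eps. If x > M then |(-6x + 12)/(2x + 1) + 3| < (15/2)/x < eps.

M = (15/2)/eps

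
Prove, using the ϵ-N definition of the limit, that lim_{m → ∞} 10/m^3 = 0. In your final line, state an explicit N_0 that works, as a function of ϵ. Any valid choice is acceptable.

Let ϵ > 0. For m ≥ 1, |10/m^3 − 0| = 10/m^3.
10/m^3 < ϵ ⇔ m^3 > 10/ϵ ⇔ m > (10/ϵ)^{1/3}.
Take N_0 = (10/ϵ)^{1/3}. Then m > N_0 implies 10/m^3 < ϵ.

N_0 = (10/ϵ)^{1/3}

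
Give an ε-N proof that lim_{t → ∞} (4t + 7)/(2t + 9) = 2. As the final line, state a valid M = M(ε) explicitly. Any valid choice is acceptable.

M = (11/2)/ε

Let ε > 0. We seek M > 0 such that t > M implies |(4t + 7)/(2t + 9) − 2| < ε.
(4t + 7)/(2t + 9) − 2 = (2(4t + 7) − 4(2t + 9)) / (2(2t + 9)) = -22/(2(2t + 9)).
For t > 0 we have 2t + 9 > 2t, so |(4t + 7)/(2t + 9) − 2| = 22/(2(2t + 9)) < 22/(2·2t) = (11/2)/t.
Thus |(4t + 7)/(2t + 9) − 2| < ε whenever t > (11/2)/ε.
Take M = (11/2)/ε. If t > M then |(4t + 7)/(2t + 9) − 2| < (11/2)/t < ε.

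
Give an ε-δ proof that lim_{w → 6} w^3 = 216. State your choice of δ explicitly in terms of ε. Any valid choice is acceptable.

δ = min(2, ε/148)

Let ε > 0 be given. We seek δ > 0 with 0 < |w − 6| < δ ⇒ |w^3 − 216| < ε.
Factor: w^3 − 216 = (w − 6)(w^2 + 6w + 36), so |w^3 − 216| = |w − 6|·|w^2 + 6w + 36|.
Restrict δ ≤ 2. Then |w − 6| < 2 gives |w| < 8, so by the triangle inequality |w^2 + 6w + 36| ≤ 8^2 + 6·8 + 36 = 148.
Hence |w^3 − 216| ≤ 148|w − 6|, which is < ε once |w − 6| < ε/148.
Take δ = min(2, ε/148). If 0 < |w − 6| < δ then both bounds hold and |w^3 − 216| ≤ 148|w − 6| < 148·(ε/148) = ε.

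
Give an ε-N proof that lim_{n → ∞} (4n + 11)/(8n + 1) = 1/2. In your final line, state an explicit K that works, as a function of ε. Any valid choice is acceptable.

Suppose ε > 0. For n ≥ 1, |(4n + 11)/(8n + 1) − (1/2)| = |84|/(8(8n + 1)) = 84/(8(8n + 1)).
Since 8n + 1 ≥ 8n for n ≥ 1, this is ≤ 84/(8·8n) = (21/16)/n.
So |(4n + 11)/(8n + 1) − (1/2)| < ε whenever n > (21/16)/ε.
Take K = (21/16)/ε. If n > K then |(4n + 11)/(8n + 1) − (1/2)| ≤ (21/16)/n < ε.

K = (21/16)/ε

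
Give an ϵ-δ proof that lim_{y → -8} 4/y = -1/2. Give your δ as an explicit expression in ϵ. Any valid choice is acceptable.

Suppose ϵ > 0. We seek δ > 0 such that 0 < |y + 8| < δ implies |4/y + 1/2| < ϵ.
|4/y + 1/2| = 4·|-8 − y|/(8·|y|) = 4|y + 8|/(8|y|).
Restrict δ ≤ 4. Then |y + 8| < 4 gives |y| > 4, so 8|y| > 32.
Then |4/y + 1/2| < 4|y + 8|/32, which is < ϵ when |y + 8| < 8ϵ.
Take δ = min(4, 8ϵ). Then 0 < |y + 8| < δ gives both |y + 8| < 4 and |y + 8| < 8ϵ, so |4/y + 1/2| < ϵ.

δ = min(4, 8ϵ)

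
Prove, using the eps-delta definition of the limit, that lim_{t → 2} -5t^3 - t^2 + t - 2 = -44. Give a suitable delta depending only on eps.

Fix eps > 0. We want delta > 0 such that 0 < |t − 2| < delta implies |(-5t^3 - t^2 + t - 2) + 44| < eps.
(-5t^3 - t^2 + t - 2) + 44 = -5t^3 - t^2 + t + 42 = (t − 2)(-5t^2 - 11t - 21).
So |(-5t^3 - t^2 + t - 2) + 44| = |t − 2|·|-5t^2 - 11t - 21|.
Assume first that |t − 2| < 1, so |t| < 3. Then |-5t^2 - 11t - 21| ≤ 5·3^2 + 11·3 + 21 = 99.
Hence |(-5t^3 - t^2 + t - 2) + 44| ≤ 99|t − 2| < eps provided |t − 2| < eps/99.
Choosing delta = min(1, eps/99) ensures both conditions, hence |(-5t^3 - t^2 + t - 2) + 44| < eps.

delta = min(1, eps/99)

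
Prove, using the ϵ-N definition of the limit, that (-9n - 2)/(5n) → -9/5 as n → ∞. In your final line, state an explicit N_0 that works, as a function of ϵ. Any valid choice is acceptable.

Let ϵ > 0 be given. For n ≥ 1, |(-9n - 2)/(5n) + 9/5| = |-10|/(5(5n)) = 10/(5(5n)).
Since 5n ≥ 5n for n ≥ 1, this is ≤ 10/(5·5n) = (2/5)/n.
So |(-9n - 2)/(5n) + 9/5| < ϵ whenever n > (2/5)/ϵ.
Take N_0 = (2/5)/ϵ. If n > N_0 then |(-9n - 2)/(5n) + 9/5| ≤ (2/5)/n < ϵ.

N_0 = (2/5)/ϵ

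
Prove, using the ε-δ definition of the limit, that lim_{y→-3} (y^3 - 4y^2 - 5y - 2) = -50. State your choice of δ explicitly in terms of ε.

Fix ε > 0. We want δ > 0 such that 0 < |y + 3| < δ implies |(y^3 - 4y^2 - 5y - 2) + 50| < ε.
(y^3 - 4y^2 - 5y - 2) + 50 = y^3 - 4y^2 - 5y + 48 = (y + 3)(y^2 - 7y + 16).
So |(y^3 - 4y^2 - 5y - 2) + 50| = |y + 3|·|y^2 - 7y + 16|.
Assume first that |y + 3| < 1, so |y| < 4. Then |y^2 - 7y + 16| ≤ 4^2 + 7·4 + 16 = 60.
Hence |(y^3 - 4y^2 - 5y - 2) + 50| ≤ 60|y + 3| < ε provided |y + 3| < ε/60.
Take δ = min(1, ε/60). Then 0 < |y + 3| < δ gives both |y + 3| < 1 and |y + 3| < ε/60, so |(y^3 - 4y^2 - 5y - 2) + 50| < ε.

δ = min(1, ε/60)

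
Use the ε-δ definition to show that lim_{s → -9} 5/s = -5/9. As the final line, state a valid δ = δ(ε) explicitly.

Fix ε > 0. We seek δ > 0 such that 0 < |s + 9| < δ implies |5/s + 5/9| < ε.
|5/s + 5/9| = 5·|-9 − s|/(9·|s|) = 5|s + 9|/(9|s|).
Restrict δ ≤ 9/2. Then |s + 9| < 9/2 gives |s| > 9/2, so 9|s| > 81/2.
Then |5/s + 5/9| < 5|s + 9|/(81/2), which is < ε when |s + 9| < (81/10)ε.
Take δ = min(9/2, (81/10)ε). Then 0 < |s + 9| < δ gives both |s + 9| < 9/2 and |s + 9| < (81/10)ε, so |5/s + 5/9| < ε.

δ = min(9/2, (81/10)ε)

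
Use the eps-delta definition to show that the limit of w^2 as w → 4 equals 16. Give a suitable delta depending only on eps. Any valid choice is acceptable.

Let eps > 0 be given. We seek delta > 0 with 0 < |w − 4| < delta ⇒ |w^2 − 16| < eps.
Factor: w^2 − 16 = (w − 4)(w + 4), so |w^2 − 16| = |w − 4|·|w + 4|.
Restrict delta ≤ 1. Then |w − 4| < 1 gives |w| < 5, so by the triangle inequality |w + 4| ≤ 5 + 4 = 9.
Hence |w^2 − 16| ≤ 9|w − 4|, which is < eps once |w − 4| < eps/9.
Take delta = min(1, eps/9). If 0 < |w − 4| < delta then both bounds hold and |w^2 − 16| ≤ 9|w − 4| < 9·(eps/9) = eps.

delta = min(1, eps/9)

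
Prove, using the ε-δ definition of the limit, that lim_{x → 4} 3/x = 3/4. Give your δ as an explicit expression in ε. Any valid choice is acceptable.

Fix ε > 0. We seek δ > 0 such that 0 < |x − 4| < δ implies |3/x − (3/4)| < ε.
|3/x − (3/4)| = 3·|4 − x|/(4·|x|) = 3|x − 4|/(4|x|).
Require δ ≤ 2 so that |x| > 4 − 2 = 2, hence 4|x| > 8.
Then |3/x − (3/4)| < 3|x − 4|/8, which is < ε when |x − 4| < (8/3)ε.
Take δ = min(2, (8/3)ε). Then 0 < |x − 4| < δ gives both |x − 4| < 2 and |x − 4| < (8/3)ε, so |3/x − (3/4)| < ε.

δ = min(2, (8/3)ε)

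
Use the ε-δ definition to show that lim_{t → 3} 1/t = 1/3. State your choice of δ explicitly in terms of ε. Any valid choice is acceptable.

Let ε > 0 be given. We seek δ > 0 such that 0 < |t − 3| < δ implies |1/t − (1/3)| < ε.
|1/t − (1/3)| = |3 − t|/(3·|t|) = |t − 3|/(3|t|).
Restrict δ ≤ 3/2. Then |t − 3| < 3/2 gives |t| > 3/2, so 3|t| > 9/2.
Then |1/t − (1/3)| < |t − 3|/(9/2), which is < ε when |t − 3| < (9/2)ε.
Take δ = min(3/2, (9/2)ε). Then 0 < |t − 3| < δ gives both |t − 3| < 3/2 and |t − 3| < (9/2)ε, so |1/t − (1/3)| < ε.

δ = min(3/2, (9/2)ε)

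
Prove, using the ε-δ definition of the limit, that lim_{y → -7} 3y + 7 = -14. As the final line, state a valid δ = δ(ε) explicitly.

Let ε > 0 be given. We need δ > 0 so that 0 < |y + 7| < δ implies |(3y + 7) + 14| < ε.
Since (3y + 7) + 14 = 3(y + 7), we have |(3y + 7) + 14| = 3|y + 7|.
So 3|y + 7| < ε exactly when |y + 7| < ε/3.
Take δ = ε/3. If 0 < |y + 7| < δ then |(3y + 7) + 14| = 3|y + 7| < 3·(ε/3) = ε.

δ = ε/3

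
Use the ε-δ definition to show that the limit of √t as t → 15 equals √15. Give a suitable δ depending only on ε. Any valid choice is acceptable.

δ = min(15, √15·ε)

Fix ε > 0. We want δ > 0 such that 0 < |t − 15| < δ implies |√t − √15| < ε.
Rationalise: √t − √15 = (t − 15)/(√t + √15), so |√t − √15| = |t − 15|/(√t + √15).
Restrict δ ≤ 15 so that |t − 15| < 15 forces t > 0, and then √t + √15 > √15.
Hence |√t − √15| < |t − 15|/√15, which is < ε once |t − 15| < √15·ε.
Take δ = min(15, √15·ε). If 0 < |t − 15| < δ then t > 0 and |√t − √15| < |t − 15|/√15 < ε.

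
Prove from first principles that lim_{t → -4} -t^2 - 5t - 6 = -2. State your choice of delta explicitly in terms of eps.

Let eps > 0. We want delta > 0 such that 0 < |t + 4| < delta implies |(-t^2 - 5t - 6) + 2| < eps.
(-t^2 - 5t - 6) + 2 = -t^2 - 5t - 4 = (t + 4)(-t - 1).
So |(-t^2 - 5t - 6) + 2| = |t + 4|·|-t - 1|.
Require delta ≤ 1. Then |t + 4| < 1 gives |t| < 5, and by the triangle inequality |-t - 1| ≤ 5 + 1 = 6.
Hence |(-t^2 - 5t - 6) + 2| ≤ 6|t + 4| < eps provided |t + 4| < eps/6.
Take delta = min(1, eps/6). Then 0 < |t + 4| < delta gives both |t + 4| < 1 and |t + 4| < eps/6, so |(-t^2 - 5t - 6) + 2| < eps.

delta = min(1, eps/6)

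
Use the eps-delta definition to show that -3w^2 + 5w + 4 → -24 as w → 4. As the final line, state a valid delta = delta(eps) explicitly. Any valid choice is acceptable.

Let eps > 0 be given. We want delta > 0 such that 0 < |w − 4| < delta implies |(-3w^2 + 5w + 4) + 24| < eps.
(-3w^2 + 5w + 4) + 24 = -3w^2 + 5w + 28 = (w − 4)(-3w - 7).
So |(-3w^2 + 5w + 4) + 24| = |w − 4|·|-3w - 7|.
Require delta ≤ 2. Then |w − 4| < 2 gives |w| < 6, and by the triangle inequality |-3w - 7| ≤ 3·6 + 7 = 25.
Hence |(-3w^2 + 5w + 4) + 24| ≤ 25|w − 4| < eps provided |w − 4| < eps/25.
Take delta = min(2, eps/25). Then 0 < |w − 4| < delta gives both |w − 4| < 2 and |w − 4| < eps/25, so |(-3w^2 + 5w + 4) + 24| < eps.

delta = min(2, eps/25)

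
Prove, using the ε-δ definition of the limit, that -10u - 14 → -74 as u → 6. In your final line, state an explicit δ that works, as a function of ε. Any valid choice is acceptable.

δ = ε/10

Let ε > 0. We need δ > 0 so that 0 < |u − 6| < δ implies |(-10u - 14) + 74| < ε.
|(-10u - 14) + 74| = |-10u + 60| = 10|u − 6|.
So 10|u − 6| < ε exactly when |u − 6| < ε/10.
Take δ = ε/10. If 0 < |u − 6| < δ then |(-10u - 14) + 74| = 10|u − 6| < 10·(ε/10) = ε.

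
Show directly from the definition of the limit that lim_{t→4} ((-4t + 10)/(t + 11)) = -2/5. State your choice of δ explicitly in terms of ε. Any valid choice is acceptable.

Fix ε > 0. We want δ > 0 with 0 < |t − 4| < δ ⇒ |(-4t + 10)/(t + 11) + 2/5| < ε.
Combining over a common denominator, (-4t + 10)/(t + 11) + 2/5 = [(-4t + 10)·15 − (-6)·(t + 11)] / [15·(t + 11)] = -54(t − 4) / (15(t + 11)).
So |(-4t + 10)/(t + 11) + 2/5| = 54|t − 4| / (15·|t + 11|).
Require δ ≤ 15/2, so |t + 11| ≥ |15| − |t − 4| > 15 − 15/2 = 15/2.
Hence |(-4t + 10)/(t + 11) + 2/5| < 54|t − 4|/(15·(15/2)) = (12/25)|t − 4|, which is < ε once |t − 4| < (25/12)ε.
Take δ = min(15/2, (25/12)ε). Then 0 < |t − 4| < δ forces both bounds, so |(-4t + 10)/(t + 11) + 2/5| < ε.

δ = min(15/2, (25/12)ε)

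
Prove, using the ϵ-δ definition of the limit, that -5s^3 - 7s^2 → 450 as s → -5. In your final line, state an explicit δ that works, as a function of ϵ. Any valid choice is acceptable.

Suppose ϵ > 0. We want δ > 0 such that 0 < |s + 5| < δ implies |(-5s^3 - 7s^2) − 450| < ϵ.
(-5s^3 - 7s^2) − 450 = -5s^3 - 7s^2 - 450 = (s + 5)(-5s^2 + 18s - 90).
So |(-5s^3 - 7s^2) − 450| = |s + 5|·|-5s^2 + 18s - 90|.
Require δ ≤ 1. Then |s + 5| < 1 gives |s| < 6, and by the triangle inequality |-5s^2 + 18s - 90| ≤ 5·6^2 + 18·6 + 90 = 378.
Hence |(-5s^3 - 7s^2) − 450| ≤ 378|s + 5| < ϵ provided |s + 5| < ϵ/378.
Choosing δ = min(1, ϵ/378) ensures both conditions, hence |(-5s^3 - 7s^2) − 450| < ϵ.

δ = min(1, ϵ/378)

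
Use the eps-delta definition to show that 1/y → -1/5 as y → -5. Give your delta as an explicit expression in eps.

delta = min(5/2, (25/2)eps)

Let eps > 0. We seek delta > 0 such that 0 < |y + 5| < delta implies |1/y + 1/5| < eps.
|1/y + 1/5| = |-5 − y|/(5·|y|) = |y + 5|/(5|y|).
Restrict delta ≤ 5/2. Then |y + 5| < 5/2 gives |y| > 5/2, so 5|y| > 25/2.
Then |1/y + 1/5| < |y + 5|/(25/2), which is < eps when |y + 5| < (25/2)eps.
Take delta = min(5/2, (25/2)eps). Then 0 < |y + 5| < delta gives both |y + 5| < 5/2 and |y + 5| < (25/2)eps, so |1/y + 1/5| < eps.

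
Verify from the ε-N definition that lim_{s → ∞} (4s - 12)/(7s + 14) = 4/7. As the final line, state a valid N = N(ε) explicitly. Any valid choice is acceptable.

N = (20/7)/ε

Let ε > 0 be given. We seek N > 0 such that s > N implies |(4s - 12)/(7s + 14) − (4/7)| < ε.
(4s - 12)/(7s + 14) − (4/7) = (7(4s - 12) − 4(7s + 14)) / (7(7s + 14)) = -140/(7(7s + 14)).
For s > 0 we have 7s + 14 > 7s, so |(4s - 12)/(7s + 14) − (4/7)| = 140/(7(7s + 14)) < 140/(7·7s) = (20/7)/s.
Thus |(4s - 12)/(7s + 14) − (4/7)| < ε whenever s > (20/7)/ε.
Take N = (20/7)/ε. If s > N then |(4s - 12)/(7s + 14) − (4/7)| < (20/7)/s < ε.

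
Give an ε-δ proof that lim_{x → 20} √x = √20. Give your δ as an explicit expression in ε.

Let ε > 0 be given. We want δ > 0 such that 0 < |x − 20| < δ implies |√x − √20| < ε.
Rationalise: √x − √20 = (x − 20)/(√x + √20), so |√x − √20| = |x − 20|/(√x + √20).
Restrict δ ≤ 20 so that |x − 20| < 20 forces x > 0, and then √x + √20 > √20.
Hence |√x − √20| < |x − 20|/√20, which is < ε once |x − 20| < √20·ε.
Take δ = min(20, √20·ε). If 0 < |x − 20| < δ then x > 0 and |√x − √20| < |x − 20|/√20 < ε.

δ = min(20, √20·ε)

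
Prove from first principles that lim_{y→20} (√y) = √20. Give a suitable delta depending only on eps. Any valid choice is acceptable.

Let eps > 0 be given. We want delta > 0 such that 0 < |y − 20| < delta implies |√y − √20| < eps.
Rationalise: √y − √20 = (y − 20)/(√y + √20), so |√y − √20| = |y − 20|/(√y + √20).
Restrict delta ≤ 20 so that |y − 20| < 20 forces y > 0, and then √y + √20 > √20.
Hence |√y − √20| < |y − 20|/√20, which is < eps once |y − 20| < √20·eps.
Take delta = min(20, √20·eps). If 0 < |y − 20| < delta then y > 0 and |√y − √20| < |y − 20|/√20 < eps.

delta = min(20, √20·eps)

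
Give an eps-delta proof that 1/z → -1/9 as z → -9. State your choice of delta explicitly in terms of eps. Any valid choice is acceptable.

delta = min(9/2, (81/2)eps)

Suppose eps > 0. We seek delta > 0 such that 0 < |z + 9| < delta implies |1/z + 1/9| < eps.
|1/z + 1/9| = |-9 − z|/(9·|z|) = |z + 9|/(9|z|).
Restrict delta ≤ 9/2. Then |z + 9| < 9/2 gives |z| > 9/2, so 9|z| > 81/2.
Then |1/z + 1/9| < |z + 9|/(81/2), which is < eps when |z + 9| < (81/2)eps.
Take delta = min(9/2, (81/2)eps). Then 0 < |z + 9| < delta gives both |z + 9| < 9/2 and |z + 9| < (81/2)eps, so |1/z + 1/9| < eps.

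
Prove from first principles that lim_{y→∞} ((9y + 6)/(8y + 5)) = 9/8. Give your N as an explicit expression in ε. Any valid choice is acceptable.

Let ε > 0 be given. We seek N > 0 such that y > N implies |(9y + 6)/(8y + 5) − (9/8)| < ε.
(9y + 6)/(8y + 5) − (9/8) = (8(9y + 6) − 9(8y + 5)) / (8(8y + 5)) = 3/(8(8y + 5)).
For y > 0 we have 8y + 5 > 8y, so |(9y + 6)/(8y + 5) − (9/8)| = 3/(8(8y + 5)) < 3/(8·8y) = (3/64)/y.
Thus |(9y + 6)/(8y + 5) − (9/8)| < ε whenever y > (3/64)/ε.
Take N = (3/64)/ε. If y > N then |(9y + 6)/(8y + 5) − (9/8)| < (3/64)/y < ε.

N = (3/64)/ε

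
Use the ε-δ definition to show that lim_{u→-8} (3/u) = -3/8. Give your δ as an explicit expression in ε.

δ = min(4, (32/3)ε)

Fix ε > 0. We seek δ > 0 such that 0 < |u + 8| < δ implies |3/u + 3/8| < ε.
|3/u + 3/8| = 3·|-8 − u|/(8·|u|) = 3|u + 8|/(8|u|).
Restrict δ ≤ 4. Then |u + 8| < 4 gives |u| > 4, so 8|u| > 32.
Then |3/u + 3/8| < 3|u + 8|/32, which is < ε when |u + 8| < (32/3)ε.
Take δ = min(4, (32/3)ε). Then 0 < |u + 8| < δ gives both |u + 8| < 4 and |u + 8| < (32/3)ε, so |3/u + 3/8| < ε.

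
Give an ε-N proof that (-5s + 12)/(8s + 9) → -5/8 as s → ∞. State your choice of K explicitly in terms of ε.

K = (141/64)/ε

Let ε > 0. We seek K > 0 such that s > K implies |(-5s + 12)/(8s + 9) + 5/8| < ε.
(-5s + 12)/(8s + 9) + 5/8 = (8(-5s + 12) − (-5)(8s + 9)) / (8(8s + 9)) = 141/(8(8s + 9)).
For s > 0 we have 8s + 9 > 8s, so |(-5s + 12)/(8s + 9) + 5/8| = 141/(8(8s + 9)) < 141/(8·8s) = (141/64)/s.
Thus |(-5s + 12)/(8s + 9) + 5/8| < ε whenever s > (141/64)/ε.
Take K = (141/64)/ε. If s > K then |(-5s + 12)/(8s + 9) + 5/8| < (141/64)/s < ε.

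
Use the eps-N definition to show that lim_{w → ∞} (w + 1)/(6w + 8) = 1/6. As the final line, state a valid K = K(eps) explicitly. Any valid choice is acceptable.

K = (1/18)/eps

Suppose eps > 0. We seek K > 0 such that w > K implies |(w + 1)/(6w + 8) − (1/6)| < eps.
(w + 1)/(6w + 8) − (1/6) = (6(w + 1) − (6w + 8)) / (6(6w + 8)) = -2/(6(6w + 8)).
For w > 0 we have 6w + 8 > 6w, so |(w + 1)/(6w + 8) − (1/6)| = 2/(6(6w + 8)) < 2/(6·6w) = (1/18)/w.
Thus |(w + 1)/(6w + 8) − (1/6)| < eps whenever w > (1/18)/eps.
Take K = (1/18)/eps. If w > K then |(w + 1)/(6w + 8) − (1/6)| < (1/18)/w < eps.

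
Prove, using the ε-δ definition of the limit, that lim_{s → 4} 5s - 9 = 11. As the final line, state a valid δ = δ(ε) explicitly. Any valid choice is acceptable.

Fix ε > 0. We need δ > 0 so that 0 < |s − 4| < δ implies |(5s - 9) − 11| < ε.
|(5s - 9) − 11| = |5s - 20| = 5|s − 4|.
Thus it suffices that |s − 4| < ε/5.
Choosing δ = ε/5 gives |(5s - 9) − 11| = 5|s − 4| < ε whenever |s − 4| < δ.

δ = ε/5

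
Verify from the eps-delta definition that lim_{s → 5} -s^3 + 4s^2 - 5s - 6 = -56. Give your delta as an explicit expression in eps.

delta = min(1, eps/52)

Fix eps > 0. We want delta > 0 such that 0 < |s − 5| < delta implies |(-s^3 + 4s^2 - 5s - 6) + 56| < eps.
(-s^3 + 4s^2 - 5s - 6) + 56 = -s^3 + 4s^2 - 5s + 50 = (s − 5)(-s^2 - s - 10).
So |(-s^3 + 4s^2 - 5s - 6) + 56| = |s − 5|·|-s^2 - s - 10|.
Assume first that |s − 5| < 1, so |s| < 6. Then |-s^2 - s - 10| ≤ 6^2 + 6 + 10 = 52.
Hence |(-s^3 + 4s^2 - 5s - 6) + 56| ≤ 52|s − 5| < eps provided |s − 5| < eps/52.
Take delta = min(1, eps/52). Then 0 < |s − 5| < delta gives both |s − 5| < 1 and |s − 5| < eps/52, so |(-s^3 + 4s^2 - 5s - 6) + 56| < eps.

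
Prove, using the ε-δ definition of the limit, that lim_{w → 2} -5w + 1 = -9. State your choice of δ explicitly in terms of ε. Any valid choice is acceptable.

δ = ε/5

Fix ε > 0. We need δ > 0 so that 0 < |w − 2| < δ implies |(-5w + 1) + 9| < ε.
|(-5w + 1) + 9| = |-5w + 10| = 5|w − 2|.
Thus it suffices that |w − 2| < ε/5.
Choosing δ = ε/5 gives |(-5w + 1) + 9| = 5|w − 2| < ε whenever |w − 2| < δ.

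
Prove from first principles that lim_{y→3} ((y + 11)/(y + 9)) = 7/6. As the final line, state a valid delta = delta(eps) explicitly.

delta = min(6, 36eps)

Let eps > 0. We want delta > 0 with 0 < |y − 3| < delta ⇒ |(y + 11)/(y + 9) − (7/6)| < eps.
Combining over a common denominator, (y + 11)/(y + 9) − (7/6) = [(y + 11)·12 − 14·(y + 9)] / [12·(y + 9)] = -2(y − 3) / (12(y + 9)).
So |(y + 11)/(y + 9) − (7/6)| = 2|y − 3| / (12·|y + 9|).
Restrict delta ≤ 6. Then |y − 3| < 6 gives |y + 9| = |(y − 3) + 12| ≥ 12 − 6 = 6.
Hence |(y + 11)/(y + 9) − (7/6)| < 2|y − 3|/(12·6) = (1/36)|y − 3|, which is < eps once |y − 3| < 36eps.
Take delta = min(6, 36eps). Then 0 < |y − 3| < delta forces both bounds, so |(y + 11)/(y + 9) − (7/6)| < eps.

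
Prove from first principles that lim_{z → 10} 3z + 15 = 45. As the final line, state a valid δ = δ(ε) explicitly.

δ = ε/3

Fix ε > 0. We need δ > 0 so that 0 < |z − 10| < δ implies |(3z + 15) − 45| < ε.
Since (3z + 15) − 45 = 3(z − 10), we have |(3z + 15) − 45| = 3|z − 10|.
So 3|z − 10| < ε exactly when |z − 10| < ε/3.
Choosing δ = ε/3 gives |(3z + 15) − 45| = 3|z − 10| < ε whenever |z − 10| < δ.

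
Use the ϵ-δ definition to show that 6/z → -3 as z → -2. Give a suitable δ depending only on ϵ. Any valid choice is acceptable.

Let ϵ > 0. We seek δ > 0 such that 0 < |z + 2| < δ implies |6/z + 3| < ϵ.
|6/z + 3| = 6·|-2 − z|/(2·|z|) = 6|z + 2|/(2|z|).
Restrict δ ≤ 1. Then |z + 2| < 1 gives |z| > 1, so 2|z| > 2.
Then |6/z + 3| < 6|z + 2|/2, which is < ϵ when |z + 2| < (1/3)ϵ.
Take δ = min(1, (1/3)ϵ). Then 0 < |z + 2| < δ gives both |z + 2| < 1 and |z + 2| < (1/3)ϵ, so |6/z + 3| < ϵ.

δ = min(1, (1/3)ϵ)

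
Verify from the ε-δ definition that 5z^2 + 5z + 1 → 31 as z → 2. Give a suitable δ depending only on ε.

Fix ε > 0. We want δ > 0 such that 0 < |z − 2| < δ implies |(5z^2 + 5z + 1) − 31| < ε.
(5z^2 + 5z + 1) − 31 = 5z^2 + 5z - 30 = (z − 2)(5z + 15).
So |(5z^2 + 5z + 1) − 31| = |z − 2|·|5z + 15|.
Assume first that |z − 2| < 2, so |z| < 4. Then |5z + 15| ≤ 5·4 + 15 = 35.
Hence |(5z^2 + 5z + 1) − 31| ≤ 35|z − 2| < ε provided |z − 2| < ε/35.
Choosing δ = min(2, ε/35) ensures both conditions, hence |(5z^2 + 5z + 1) − 31| < ε.

δ = min(2, ε/35)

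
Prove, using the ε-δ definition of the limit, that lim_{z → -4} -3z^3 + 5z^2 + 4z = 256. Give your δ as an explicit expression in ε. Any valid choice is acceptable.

Suppose ε > 0. We want δ > 0 such that 0 < |z + 4| < δ implies |(-3z^3 + 5z^2 + 4z) − 256| < ε.
(-3z^3 + 5z^2 + 4z) − 256 = -3z^3 + 5z^2 + 4z - 256 = (z + 4)(-3z^2 + 17z - 64).
So |(-3z^3 + 5z^2 + 4z) − 256| = |z + 4|·|-3z^2 + 17z - 64|.
Require δ ≤ 1. Then |z + 4| < 1 gives |z| < 5, and by the triangle inequality |-3z^2 + 17z - 64| ≤ 3·5^2 + 17·5 + 64 = 224.
Hence |(-3z^3 + 5z^2 + 4z) − 256| ≤ 224|z + 4| < ε provided |z + 4| < ε/224.
Choosing δ = min(1, ε/224) ensures both conditions, hence |(-3z^3 + 5z^2 + 4z) − 256| < ε.

δ = min(1, ε/224)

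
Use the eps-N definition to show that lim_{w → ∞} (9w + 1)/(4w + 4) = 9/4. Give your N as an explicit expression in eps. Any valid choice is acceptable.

Let eps > 0. We seek N > 0 such that w > N implies |(9w + 1)/(4w + 4) − (9/4)| < eps.
(9w + 1)/(4w + 4) − (9/4) = (4(9w + 1) − 9(4w + 4)) / (4(4w + 4)) = -32/(4(4w + 4)).
For w > 0 we have 4w + 4 > 4w, so |(9w + 1)/(4w + 4) − (9/4)| = 32/(4(4w + 4)) < 32/(4·4w) = 2/w.
Thus |(9w + 1)/(4w + 4) − (9/4)| < eps whenever w > 2/eps.
Take N = 2/eps. If w > N then |(9w + 1)/(4w + 4) − (9/4)| < 2/w < eps.

N = 2/eps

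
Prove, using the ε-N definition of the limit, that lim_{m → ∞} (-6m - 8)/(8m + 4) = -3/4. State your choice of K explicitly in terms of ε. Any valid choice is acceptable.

K = (5/8)/ε

Suppose ε > 0. For m ≥ 1, |(-6m - 8)/(8m + 4) + 3/4| = |-40|/(8(8m + 4)) = 40/(8(8m + 4)).
Since 8m + 4 ≥ 8m for m ≥ 1, this is ≤ 40/(8·8m) = (5/8)/m.
So |(-6m - 8)/(8m + 4) + 3/4| < ε whenever m > (5/8)/ε.
Take K = (5/8)/ε. If m > K then |(-6m - 8)/(8m + 4) + 3/4| ≤ (5/8)/m < ε.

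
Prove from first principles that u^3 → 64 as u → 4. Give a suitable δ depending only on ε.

Let ε > 0. We seek δ > 0 with 0 < |u − 4| < δ ⇒ |u^3 − 64| < ε.
Factor: u^3 − 64 = (u − 4)(u^2 + 4u + 16), so |u^3 − 64| = |u − 4|·|u^2 + 4u + 16|.
Restrict δ ≤ 1. Then |u − 4| < 1 gives |u| < 5, so by the triangle inequality |u^2 + 4u + 16| ≤ 5^2 + 4·5 + 16 = 61.
Hence |u^3 − 64| ≤ 61|u − 4|, which is < ε once |u − 4| < ε/61.
Take δ = min(1, ε/61). If 0 < |u − 4| < δ then both bounds hold and |u^3 − 64| ≤ 61|u − 4| < 61·(ε/61) = ε.

δ = min(1, ε/61)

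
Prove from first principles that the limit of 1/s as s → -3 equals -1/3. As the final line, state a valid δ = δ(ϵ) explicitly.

Fix ϵ > 0. We seek δ > 0 such that 0 < |s + 3| < δ implies |1/s + 1/3| < ϵ.
|1/s + 1/3| = |-3 − s|/(3·|s|) = |s + 3|/(3|s|).
Require δ ≤ 3/2 so that |s| > 3 − 3/2 = 3/2, hence 3|s| > 9/2.
Then |1/s + 1/3| < |s + 3|/(9/2), which is < ϵ when |s + 3| < (9/2)ϵ.
Take δ = min(3/2, (9/2)ϵ). Then 0 < |s + 3| < δ gives both |s + 3| < 3/2 and |s + 3| < (9/2)ϵ, so |1/s + 1/3| < ϵ.

δ = min(3/2, (9/2)ϵ)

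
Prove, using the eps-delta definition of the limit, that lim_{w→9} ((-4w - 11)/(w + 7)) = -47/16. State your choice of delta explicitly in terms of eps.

delta = min(8, (128/17)eps)

Suppose eps > 0. We want delta > 0 with 0 < |w − 9| < delta ⇒ |(-4w - 11)/(w + 7) + 47/16| < eps.
Combining over a common denominator, (-4w - 11)/(w + 7) + 47/16 = [(-4w - 11)·16 − (-47)·(w + 7)] / [16·(w + 7)] = -17(w − 9) / (16(w + 7)).
So |(-4w - 11)/(w + 7) + 47/16| = 17|w − 9| / (16·|w + 7|).
Restrict delta ≤ 8. Then |w − 9| < 8 gives |w + 7| = |(w − 9) + 16| ≥ 16 − 8 = 8.
Hence |(-4w - 11)/(w + 7) + 47/16| < 17|w − 9|/(16·8) = (17/128)|w − 9|, which is < eps once |w − 9| < (128/17)eps.
Take delta = min(8, (128/17)eps). Then 0 < |w − 9| < delta forces both bounds, so |(-4w - 11)/(w + 7) + 47/16| < eps.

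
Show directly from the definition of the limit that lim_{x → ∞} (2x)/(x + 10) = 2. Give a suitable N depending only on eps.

Let eps > 0 be given. We seek N > 0 such that x > N implies |(2x)/(x + 10) − 2| < eps.
(2x)/(x + 10) − 2 = ((2x) − 2(x + 10)) / ((x + 10)) = -20/((x + 10)).
For x > 0 we have x + 10 > x, so |(2x)/(x + 10) − 2| = 20/((x + 10)) < 20/(x) = 20/x.
Thus |(2x)/(x + 10) − 2| < eps whenever x > 20/eps.
Take N = 20/eps. If x > N then |(2x)/(x + 10) − 2| < 20/x < eps.

N = 20/eps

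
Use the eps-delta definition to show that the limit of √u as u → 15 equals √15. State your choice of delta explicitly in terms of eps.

delta = min(15, √15·eps)

Let eps > 0. We want delta > 0 such that 0 < |u − 15| < delta implies |√u − √15| < eps.
Rationalise: √u − √15 = (u − 15)/(√u + √15), so |√u − √15| = |u − 15|/(√u + √15).
Restrict delta ≤ 15 so that |u − 15| < 15 forces u > 0, and then √u + √15 > √15.
Hence |√u − √15| < |u − 15|/√15, which is < eps once |u − 15| < √15·eps.
Take delta = min(15, √15·eps). If 0 < |u − 15| < delta then u > 0 and |√u − √15| < |u − 15|/√15 < eps.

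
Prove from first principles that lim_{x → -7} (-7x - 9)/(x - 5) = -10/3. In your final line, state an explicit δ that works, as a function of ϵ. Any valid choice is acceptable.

δ = min(6, (18/11)ϵ)

Let ϵ > 0 be given. We want δ > 0 with 0 < |x + 7| < δ ⇒ |(-7x - 9)/(x - 5) + 10/3| < ϵ.
Combining over a common denominator, (-7x - 9)/(x - 5) + 10/3 = [(-7x - 9)·(-12) − 40·(x - 5)] / [(-12)·(x - 5)] = 44(x + 7) / ((-12)(x - 5)).
So |(-7x - 9)/(x - 5) + 10/3| = 44|x + 7| / (12·|x − 5|).
Restrict δ ≤ 6. Then |x + 7| < 6 gives |x − 5| = |(x + 7) + (-12)| ≥ 12 − 6 = 6.
Hence |(-7x - 9)/(x - 5) + 10/3| < 44|x + 7|/(12·6) = (11/18)|x + 7|, which is < ϵ once |x + 7| < (18/11)ϵ.
Take δ = min(6, (18/11)ϵ). Then 0 < |x + 7| < δ forces both bounds, so |(-7x - 9)/(x - 5) + 10/3| < ϵ.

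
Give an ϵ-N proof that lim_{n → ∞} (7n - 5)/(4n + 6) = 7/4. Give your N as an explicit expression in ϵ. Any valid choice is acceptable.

N = (31/8)/ϵ

Suppose ϵ > 0. For n ≥ 1, |(7n - 5)/(4n + 6) − (7/4)| = |-62|/(4(4n + 6)) = 62/(4(4n + 6)).
Since 4n + 6 ≥ 4n for n ≥ 1, this is ≤ 62/(4·4n) = (31/8)/n.
So |(7n - 5)/(4n + 6) − (7/4)| < ϵ whenever n > (31/8)/ϵ.
Take N = (31/8)/ϵ. If n > N then |(7n - 5)/(4n + 6) − (7/4)| ≤ (31/8)/n < ϵ.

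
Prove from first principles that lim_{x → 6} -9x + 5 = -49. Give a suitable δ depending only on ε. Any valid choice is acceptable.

Suppose ε > 0. We need δ > 0 so that 0 < |x − 6| < δ implies |(-9x + 5) + 49| < ε.
|(-9x + 5) + 49| = |-9x + 54| = 9|x − 6|.
So 9|x − 6| < ε exactly when |x − 6| < ε/9.
Take δ = ε/9. If 0 < |x − 6| < δ then |(-9x + 5) + 49| = 9|x − 6| < 9·(ε/9) = ε.

δ = ε/9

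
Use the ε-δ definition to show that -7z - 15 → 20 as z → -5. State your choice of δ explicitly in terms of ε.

δ = ε/7

Let ε > 0. We need δ > 0 so that 0 < |z + 5| < δ implies |(-7z - 15) − 20| < ε.
Since (-7z - 15) − 20 = -7(z + 5), we have |(-7z - 15) − 20| = 7|z + 5|.
Thus it suffices that |z + 5| < ε/7.
Choosing δ = ε/7 gives |(-7z - 15) − 20| = 7|z + 5| < ε whenever |z + 5| < δ.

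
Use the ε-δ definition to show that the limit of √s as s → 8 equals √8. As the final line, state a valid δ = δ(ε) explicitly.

Let ε > 0 be given. We want δ > 0 such that 0 < |s − 8| < δ implies |√s − √8| < ε.
Rationalise: √s − √8 = (s − 8)/(√s + √8), so |√s − √8| = |s − 8|/(√s + √8).
Restrict δ ≤ 8 so that |s − 8| < 8 forces s > 0, and then √s + √8 > √8.
Hence |√s − √8| < |s − 8|/√8, which is < ε once |s − 8| < √8·ε.
Take δ = min(8, √8·ε). If 0 < |s − 8| < δ then s > 0 and |√s − √8| < |s − 8|/√8 < ε.

δ = min(8, √8·ε)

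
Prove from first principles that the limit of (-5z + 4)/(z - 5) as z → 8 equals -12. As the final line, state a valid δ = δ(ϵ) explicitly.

δ = min(3/2, (3/14)ϵ)

Let ϵ > 0. We want δ > 0 with 0 < |z − 8| < δ ⇒ |(-5z + 4)/(z - 5) + 12| < ϵ.
Combining over a common denominator, (-5z + 4)/(z - 5) + 12 = [(-5z + 4)·3 − (-36)·(z - 5)] / [3·(z - 5)] = 21(z − 8) / (3(z - 5)).
So |(-5z + 4)/(z - 5) + 12| = 21|z − 8| / (3·|z − 5|).
Restrict δ ≤ 3/2. Then |z − 8| < 3/2 gives |z − 5| = |(z − 8) + 3| ≥ 3 − 3/2 = 3/2.
Hence |(-5z + 4)/(z - 5) + 12| < 21|z − 8|/(3·(3/2)) = (14/3)|z − 8|, which is < ϵ once |z − 8| < (3/14)ϵ.
Take δ = min(3/2, (3/14)ϵ). Then 0 < |z − 8| < δ forces both bounds, so |(-5z + 4)/(z - 5) + 12| < ϵ.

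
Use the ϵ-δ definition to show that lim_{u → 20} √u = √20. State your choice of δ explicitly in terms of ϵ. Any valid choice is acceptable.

δ = min(20, √20·ϵ)

Let ϵ > 0. We want δ > 0 such that 0 < |u − 20| < δ implies |√u − √20| < ϵ.
Multiplying by the conjugate, |√u − √20| = |u − 20|/(√u + √20).
Restrict δ ≤ 20 so that |u − 20| < 20 forces u > 0, and then √u + √20 > √20.
Hence |√u − √20| < |u − 20|/√20, which is < ϵ once |u − 20| < √20·ϵ.
Take δ = min(20, √20·ϵ). If 0 < |u − 20| < δ then u > 0 and |√u − √20| < |u − 20|/√20 < ϵ.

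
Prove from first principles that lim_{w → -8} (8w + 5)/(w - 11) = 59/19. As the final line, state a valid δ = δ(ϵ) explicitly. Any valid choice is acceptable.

δ = min(19/2, (361/186)ϵ)

Fix ϵ > 0. We want δ > 0 with 0 < |w + 8| < δ ⇒ |(8w + 5)/(w - 11) − (59/19)| < ϵ.
Combining over a common denominator, (8w + 5)/(w - 11) − (59/19) = [(8w + 5)·(-19) − (-59)·(w - 11)] / [(-19)·(w - 11)] = -93(w + 8) / ((-19)(w - 11)).
So |(8w + 5)/(w - 11) − (59/19)| = 93|w + 8| / (19·|w − 11|).
Require δ ≤ 19/2, so |w − 11| ≥ |-19| − |w + 8| > 19 − 19/2 = 19/2.
Hence |(8w + 5)/(w - 11) − (59/19)| < 93|w + 8|/(19·(19/2)) = (186/361)|w + 8|, which is < ϵ once |w + 8| < (361/186)ϵ.
Take δ = min(19/2, (361/186)ϵ). Then 0 < |w + 8| < δ forces both bounds, so |(8w + 5)/(w - 11) − (59/19)| < ϵ.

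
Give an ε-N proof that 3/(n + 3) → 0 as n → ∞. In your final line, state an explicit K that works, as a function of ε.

K = 3/ε

Let ε > 0 be given. For n ≥ 1, |3/(n + 3) − 0| = 3/(n + 3) ≤ 3/n.
We need 3/n < ε, i.e. n > 3/ε.
Take K = 3/ε. If n > K then |3/(n + 3)| ≤ 3/n < ε.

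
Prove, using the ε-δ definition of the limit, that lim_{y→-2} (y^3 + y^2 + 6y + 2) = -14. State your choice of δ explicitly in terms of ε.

δ = min(1, ε/20)

Suppose ε > 0. We want δ > 0 such that 0 < |y + 2| < δ implies |(y^3 + y^2 + 6y + 2) + 14| < ε.
(y^3 + y^2 + 6y + 2) + 14 = y^3 + y^2 + 6y + 16 = (y + 2)(y^2 - y + 8).
So |(y^3 + y^2 + 6y + 2) + 14| = |y + 2|·|y^2 - y + 8|.
Assume first that |y + 2| < 1, so |y| < 3. Then |y^2 - y + 8| ≤ 3^2 + 3 + 8 = 20.
Hence |(y^3 + y^2 + 6y + 2) + 14| ≤ 20|y + 2| < ε provided |y + 2| < ε/20.
Choosing δ = min(1, ε/20) ensures both conditions, hence |(y^3 + y^2 + 6y + 2) + 14| < ε.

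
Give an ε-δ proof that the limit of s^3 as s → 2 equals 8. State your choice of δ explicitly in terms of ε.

Suppose ε > 0. We seek δ > 0 with 0 < |s − 2| < δ ⇒ |s^3 − 8| < ε.
Factor: s^3 − 8 = (s − 2)(s^2 + 2s + 4), so |s^3 − 8| = |s − 2|·|s^2 + 2s + 4|.
Restrict δ ≤ 1. Then |s − 2| < 1 gives |s| < 3, so by the triangle inequality |s^2 + 2s + 4| ≤ 3^2 + 2·3 + 4 = 19.
Hence |s^3 − 8| ≤ 19|s − 2|, which is < ε once |s − 2| < ε/19.
Take δ = min(1, ε/19). If 0 < |s − 2| < δ then both bounds hold and |s^3 − 8| ≤ 19|s − 2| < 19·(ε/19) = ε.

δ = min(1, ε/19)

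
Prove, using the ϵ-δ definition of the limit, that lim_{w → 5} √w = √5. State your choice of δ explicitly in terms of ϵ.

δ = min(5, √5·ϵ)

Let ϵ > 0 be given. We want δ > 0 such that 0 < |w − 5| < δ implies |√w − √5| < ϵ.
Multiplying by the conjugate, |√w − √5| = |w − 5|/(√w + √5).
Restrict δ ≤ 5 so that |w − 5| < 5 forces w > 0, and then √w + √5 > √5.
Hence |√w − √5| < |w − 5|/√5, which is < ϵ once |w − 5| < √5·ϵ.
Take δ = min(5, √5·ϵ). If 0 < |w − 5| < δ then w > 0 and |√w − √5| < |w − 5|/√5 < ϵ.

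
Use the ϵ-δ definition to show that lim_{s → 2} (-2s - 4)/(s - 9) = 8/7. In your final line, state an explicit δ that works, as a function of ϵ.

Fix ϵ > 0. We want δ > 0 with 0 < |s − 2| < δ ⇒ |(-2s - 4)/(s - 9) − (8/7)| < ϵ.
Combining over a common denominator, (-2s - 4)/(s - 9) − (8/7) = [(-2s - 4)·(-7) − (-8)·(s - 9)] / [(-7)·(s - 9)] = 22(s − 2) / ((-7)(s - 9)).
So |(-2s - 4)/(s - 9) − (8/7)| = 22|s − 2| / (7·|s − 9|).
Restrict δ ≤ 7/2. Then |s − 2| < 7/2 gives |s − 9| = |(s − 2) + (-7)| ≥ 7 − 7/2 = 7/2.
Hence |(-2s - 4)/(s - 9) − (8/7)| < 22|s − 2|/(7·(7/2)) = (44/49)|s − 2|, which is < ϵ once |s − 2| < (49/44)ϵ.
Take δ = min(7/2, (49/44)ϵ). Then 0 < |s − 2| < δ forces both bounds, so |(-2s - 4)/(s - 9) − (8/7)| < ϵ.

δ = min(7/2, (49/44)ϵ)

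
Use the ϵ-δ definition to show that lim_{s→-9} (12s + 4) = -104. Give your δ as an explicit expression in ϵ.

Fix ϵ > 0. We need δ > 0 so that 0 < |s + 9| < δ implies |(12s + 4) + 104| < ϵ.
Since (12s + 4) + 104 = 12(s + 9), we have |(12s + 4) + 104| = 12|s + 9|.
Thus it suffices that |s + 9| < ϵ/12.
Take δ = ϵ/12. If 0 < |s + 9| < δ then |(12s + 4) + 104| = 12|s + 9| < 12·(ϵ/12) = ϵ.

δ = ϵ/12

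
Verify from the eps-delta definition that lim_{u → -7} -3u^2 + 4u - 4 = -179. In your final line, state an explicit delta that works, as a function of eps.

Let eps > 0. We want delta > 0 such that 0 < |u + 7| < delta implies |(-3u^2 + 4u - 4) + 179| < eps.
(-3u^2 + 4u - 4) + 179 = -3u^2 + 4u + 175 = (u + 7)(-3u + 25).
So |(-3u^2 + 4u - 4) + 179| = |u + 7|·|-3u + 25|.
Assume first that |u + 7| < 1, so |u| < 8. Then |-3u + 25| ≤ 3·8 + 25 = 49.
Hence |(-3u^2 + 4u - 4) + 179| ≤ 49|u + 7| < eps provided |u + 7| < eps/49.
Choosing delta = min(1, eps/49) ensures both conditions, hence |(-3u^2 + 4u - 4) + 179| < eps.

delta = min(1, eps/49)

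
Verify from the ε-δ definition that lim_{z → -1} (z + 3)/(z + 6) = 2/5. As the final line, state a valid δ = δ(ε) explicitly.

δ = min(5/2, (25/6)ε)

Let ε > 0. We want δ > 0 with 0 < |z + 1| < δ ⇒ |(z + 3)/(z + 6) − (2/5)| < ε.
Combining over a common denominator, (z + 3)/(z + 6) − (2/5) = [(z + 3)·5 − 2·(z + 6)] / [5·(z + 6)] = 3(z + 1) / (5(z + 6)).
So |(z + 3)/(z + 6) − (2/5)| = 3|z + 1| / (5·|z + 6|).
Restrict δ ≤ 5/2. Then |z + 1| < 5/2 gives |z + 6| = |(z + 1) + 5| ≥ 5 − 5/2 = 5/2.
Hence |(z + 3)/(z + 6) − (2/5)| < 3|z + 1|/(5·(5/2)) = (6/25)|z + 1|, which is < ε once |z + 1| < (25/6)ε.
Take δ = min(5/2, (25/6)ε). Then 0 < |z + 1| < δ forces both bounds, so |(z + 3)/(z + 6) − (2/5)| < ε.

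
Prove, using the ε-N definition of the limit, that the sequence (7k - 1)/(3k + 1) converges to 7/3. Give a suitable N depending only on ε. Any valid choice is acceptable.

N = (10/9)/ε

Fix ε > 0. For k ≥ 1, |(7k - 1)/(3k + 1) − (7/3)| = |-10|/(3(3k + 1)) = 10/(3(3k + 1)).
Since 3k + 1 ≥ 3k for k ≥ 1, this is ≤ 10/(3·3k) = (10/9)/k.
So |(7k - 1)/(3k + 1) − (7/3)| < ε whenever k > (10/9)/ε.
Take N = (10/9)/ε. If k > N then |(7k - 1)/(3k + 1) − (7/3)| ≤ (10/9)/k < ε.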